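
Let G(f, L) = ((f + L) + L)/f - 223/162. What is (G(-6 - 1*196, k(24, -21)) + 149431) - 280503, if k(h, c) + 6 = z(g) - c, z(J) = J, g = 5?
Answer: -2144609465/16362 ≈ -1.3107e+5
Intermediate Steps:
k(h, c) = -1 - c (k(h, c) = -6 + (5 - c) = -1 - c)
G(f, L) = -223/162 + (f + 2*L)/f (G(f, L) = ((L + f) + L)/f - 223*1/162 = (f + 2*L)/f - 223/162 = -223/162 + (f + 2*L)/f)
(G(-6 - 1*196, k(24, -21)) + 149431) - 280503 = ((-61/162 + 2*(-1 - 1*(-21))/(-6 - 1*196)) + 149431) - 280503 = ((-61/162 + 2*(-1 + 21)/(-6 - 196)) + 149431) - 280503 = ((-61/162 + 2*20/(-202)) + 149431) - 280503 = ((-61/162 + 2*20*(-1/202)) + 149431) - 280503 = ((-61/162 - 20/101) + 149431) - 280503 = (-9401/16362 + 149431) - 280503 = 2444980621/16362 - 280503 = -2144609465/16362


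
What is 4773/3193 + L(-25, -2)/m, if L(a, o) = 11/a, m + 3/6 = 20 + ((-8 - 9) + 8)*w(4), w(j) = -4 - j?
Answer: 21766229/14607975 ≈ 1.4900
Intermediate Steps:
m = 183/2 (m = -1/2 + (20 + ((-8 - 9) + 8)*(-4 - 1*4)) = -1/2 + (20 + (-17 + 8)*(-4 - 4)) = -1/2 + (20 - 9*(-8)) = -1/2 + (20 + 72) = -1/2 + 92 = 183/2 ≈ 91.500)
4773/3193 + L(-25, -2)/m = 4773/3193 + (11/(-25))/(183/2) = 4773*(1/3193) + (11*(-1/25))*(2/183) = 4773/3193 - 11/25*2/183 = 4773/3193 - 22/4575 = 21766229/14607975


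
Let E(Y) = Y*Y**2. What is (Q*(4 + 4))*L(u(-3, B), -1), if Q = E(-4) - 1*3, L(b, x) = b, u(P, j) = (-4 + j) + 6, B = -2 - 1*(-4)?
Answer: -2144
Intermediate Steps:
B = 2 (B = -2 + 4 = 2)
E(Y) = Y**3
u(P, j) = 2 + j
Q = -67 (Q = (-4)**3 - 1*3 = -64 - 3 = -67)
(Q*(4 + 4))*L(u(-3, B), -1) = (-67*(4 + 4))*(2 + 2) = -67*8*4 = -536*4 = -2144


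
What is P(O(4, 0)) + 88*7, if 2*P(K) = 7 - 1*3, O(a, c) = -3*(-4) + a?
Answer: 618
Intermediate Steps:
O(a, c) = 12 + a
P(K) = 2 (P(K) = (7 - 1*3)/2 = (7 - 3)/2 = (½)*4 = 2)
P(O(4, 0)) + 88*7 = 2 + 88*7 = 2 + 616 = 618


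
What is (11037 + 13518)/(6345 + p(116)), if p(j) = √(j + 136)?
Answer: 17311275/4473197 - 16370*√7/4473197 ≈ 3.8603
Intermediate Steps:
p(j) = √(136 + j)
(11037 + 13518)/(6345 + p(116)) = (11037 + 13518)/(6345 + √(136 + 116)) = 24555/(6345 + √252) = 24555/(6345 + 6*√7)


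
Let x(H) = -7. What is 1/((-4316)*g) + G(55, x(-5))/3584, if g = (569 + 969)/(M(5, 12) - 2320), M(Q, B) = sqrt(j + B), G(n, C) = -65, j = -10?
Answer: -52894455/2973827584 - sqrt(2)/6638008 ≈ -0.017787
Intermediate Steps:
M(Q, B) = sqrt(-10 + B)
g = 1538/(-2320 + sqrt(2)) (g = (569 + 969)/(sqrt(-10 + 12) - 2320) = 1538/(sqrt(2) - 2320) = 1538/(-2320 + sqrt(2)) ≈ -0.66334)
1/((-4316)*g) + G(55, x(-5))/3584 = 1/((-4316)*(-1784080/2691199 - 769*sqrt(2)/2691199)) - 65/3584 = -1/(4316*(-1784080/2691199 - 769*sqrt(2)/2691199)) - 65*1/3584 = -1/(4316*(-1784080/2691199 - 769*sqrt(2)/2691199)) - 65/3584 = -65/3584 - 1/(4316*(-1784080/2691199 - 769*sqrt(2)/2691199))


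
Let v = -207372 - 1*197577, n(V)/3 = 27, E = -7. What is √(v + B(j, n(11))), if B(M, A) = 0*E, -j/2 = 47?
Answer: I*√404949 ≈ 636.36*I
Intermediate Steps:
j = -94 (j = -2*47 = -94)
n(V) = 81 (n(V) = 3*27 = 81)
B(M, A) = 0 (B(M, A) = 0*(-7) = 0)
v = -404949 (v = -207372 - 197577 = -404949)
√(v + B(j, n(11))) = √(-404949 + 0) = √(-404949) = I*√404949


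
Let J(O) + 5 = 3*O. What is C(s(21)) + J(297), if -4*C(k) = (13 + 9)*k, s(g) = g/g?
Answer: 1761/2 ≈ 880.50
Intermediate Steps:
J(O) = -5 + 3*O
s(g) = 1
C(k) = -11*k/2 (C(k) = -(13 + 9)*k/4 = -11*k/2)
C(s(21)) + J(297) = -11/2*1 + (-5 + 3*297) = -11/2 + (-5 + 891) = -11/2 + 886 = 1761/2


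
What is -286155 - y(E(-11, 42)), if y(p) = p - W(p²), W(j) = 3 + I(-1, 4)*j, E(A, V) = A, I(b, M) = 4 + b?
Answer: -285778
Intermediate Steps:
W(j) = 3 + 3*j (W(j) = 3 + (4 - 1)*j = 3 + 3*j)
y(p) = -3 + p - 3*p² (y(p) = p - (3 + 3*p²) = p + (-3 - 3*p²) = -3 + p - 3*p²)
-286155 - y(E(-11, 42)) = -286155 - (-3 - 11 - 3*(-11)²) = -286155 - (-3 - 11 - 3*121) = -286155 - (-3 - 11 - 363) = -286155 - 1*(-377) = -286155 + 377 = -285778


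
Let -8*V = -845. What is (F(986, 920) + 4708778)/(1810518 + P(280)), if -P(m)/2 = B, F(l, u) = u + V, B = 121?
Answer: 37678429/14482208 ≈ 2.6017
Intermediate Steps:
V = 845/8 (V = -⅛*(-845) = 845/8 ≈ 105.63)
F(l, u) = 845/8 + u (F(l, u) = u + 845/8 = 845/8 + u)
P(m) = -242 (P(m) = -2*121 = -242)
(F(986, 920) + 4708778)/(1810518 + P(280)) = ((845/8 + 920) + 4708778)/(1810518 - 242) = (8205/8 + 4708778)/1810276 = (37678429/8)*(1/1810276) = 37678429/14482208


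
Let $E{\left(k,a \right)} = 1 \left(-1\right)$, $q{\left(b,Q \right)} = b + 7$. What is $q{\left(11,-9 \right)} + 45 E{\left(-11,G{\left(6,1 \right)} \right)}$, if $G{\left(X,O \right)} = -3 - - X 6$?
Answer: $-27$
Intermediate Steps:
$q{\left(b,Q \right)} = 7 + b$
$G{\left(X,O \right)} = -3 + 6 X$ ($G{\left(X,O \right)} = -3 - - 6 X = -3 + 6 X$)
$E{\left(k,a \right)} = -1$
$q{\left(11,-9 \right)} + 45 E{\left(-11,G{\left(6,1 \right)} \right)} = \left(7 + 11\right) + 45 \left(-1\right) = 18 - 45 = -27$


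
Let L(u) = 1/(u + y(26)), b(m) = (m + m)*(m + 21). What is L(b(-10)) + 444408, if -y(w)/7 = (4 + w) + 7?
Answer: 212871431/479 ≈ 4.4441e+5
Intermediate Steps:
y(w) = -77 - 7*w (y(w) = -7*((4 + w) + 7) = -7*(11 + w) = -77 - 7*w)
b(m) = 2*m*(21 + m) (b(m) = (2*m)*(21 + m) = 2*m*(21 + m))
L(u) = 1/(-259 + u) (L(u) = 1/(u + (-77 - 7*26)) = 1/(u + (-77 - 182)) = 1/(u - 259) = 1/(-259 + u))
L(b(-10)) + 444408 = 1/(-259 + 2*(-10)*(21 - 10)) + 444408 = 1/(-259 + 2*(-10)*11) + 444408 = 1/(-259 - 220) + 444408 = 1/(-479) + 444408 = -1/479 + 444408 = 212871431/479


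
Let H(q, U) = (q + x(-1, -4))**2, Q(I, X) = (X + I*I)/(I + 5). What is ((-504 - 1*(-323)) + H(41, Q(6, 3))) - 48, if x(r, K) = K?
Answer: 1140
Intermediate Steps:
Q(I, X) = (X + I**2)/(5 + I)
H(q, U) = (-4 + q)**2 (H(q, U) = (q - 4)**2 = (-4 + q)**2)
((-504 - 1*(-323)) + H(41, Q(6, 3))) - 48 = ((-504 - 1*(-323)) + (-4 + 41)**2) - 48 = ((-504 + 323) + 37**2) - 48 = (-181 + 1369) - 48 = 1188 - 48 = 1140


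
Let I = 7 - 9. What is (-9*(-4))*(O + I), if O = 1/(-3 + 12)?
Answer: -68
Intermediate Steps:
I = -2
O = 1/9 ≈ 0.11111
(-9*(-4))*(O + I) = (-9*(-4))*(1/9 - 2) = 36*(-17/9) = -68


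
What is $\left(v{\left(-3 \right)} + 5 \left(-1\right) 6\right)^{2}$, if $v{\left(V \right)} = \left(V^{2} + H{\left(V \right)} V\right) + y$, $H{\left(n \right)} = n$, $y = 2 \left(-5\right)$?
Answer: $484$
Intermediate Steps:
$y = -10$
$v{\left(V \right)} = -10 + 2 V^{2}$ ($v{\left(V \right)} = \left(V^{2} + V V\right) - 10 = \left(V^{2} + V^{2}\right) - 10 = 2 V^{2} - 10 = -10 + 2 V^{2}$)
$\left(v{\left(-3 \right)} + 5 \left(-1\right) 6\right)^{2} = \left(\left(-10 + 2 \left(-3\right)^{2}\right) + 5 \left(-1\right) 6\right)^{2} = \left(\left(-10 + 2 \cdot 9\right) - 30\right)^{2} = \left(\left(-10 + 18\right) - 30\right)^{2} = \left(8 - 30\right)^{2} = \left(-22\right)^{2} = 484$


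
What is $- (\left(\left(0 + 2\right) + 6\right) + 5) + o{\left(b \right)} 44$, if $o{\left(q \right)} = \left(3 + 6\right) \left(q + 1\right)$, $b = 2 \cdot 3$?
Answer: $2759$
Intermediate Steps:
$b = 6$
$o{\left(q \right)} = 9 + 9 q$ ($o{\left(q \right)} = 9 \left(1 + q\right) = 9 + 9 q$)
$- (\left(\left(0 + 2\right) + 6\right) + 5) + o{\left(b \right)} 44 = - (\left(\left(0 + 2\right) + 6\right) + 5) + \left(9 + 9 \cdot 6\right) 44 = - (\left(2 + 6\right) + 5) + \left(9 + 54\right) 44 = - (8 + 5) + 63 \cdot 44 = \left(-1\right) 13 + 2772 = -13 + 2772 = 2759$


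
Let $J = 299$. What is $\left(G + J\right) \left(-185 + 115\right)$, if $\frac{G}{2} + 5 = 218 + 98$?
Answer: $-64470$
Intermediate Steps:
$G = 622$ ($G = -10 + 2 \left(218 + 98\right) = -10 + 2 \cdot 316 = -10 + 632 = 622$)
$\left(G + J\right) \left(-185 + 115\right) = \left(622 + 299\right) \left(-185 + 115\right) = 921 \left(-70\right) = -64470$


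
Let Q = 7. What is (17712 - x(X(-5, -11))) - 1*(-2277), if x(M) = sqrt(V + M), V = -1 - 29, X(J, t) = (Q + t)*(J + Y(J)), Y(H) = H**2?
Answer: 19989 - I*sqrt(110) ≈ 19989.0 - 10.488*I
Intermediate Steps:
X(J, t) = (7 + t)*(J + J**2)
V = -30
x(M) = sqrt(-30 + M)
(17712 - x(X(-5, -11))) - 1*(-2277) = (17712 - sqrt(-30 - 5*(7 - 11 + 7*(-5) - 5*(-11)))) - 1*(-2277) = (17712 - sqrt(-30 - 5*(7 - 11 - 35 + 55))) + 2277 = (17712 - sqrt(-30 - 5*16)) + 2277 = (17712 - sqrt(-30 - 80)) + 2277 = (17712 - sqrt(-110)) + 2277 = (17712 - I*sqrt(110)) + 2277 = 19989 - I*sqrt(110)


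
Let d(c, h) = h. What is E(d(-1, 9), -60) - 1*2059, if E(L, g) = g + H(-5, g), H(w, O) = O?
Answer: -2179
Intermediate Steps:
E(L, g) = 2*g (E(L, g) = g + g = 2*g)
E(d(-1, 9), -60) - 1*2059 = 2*(-60) - 1*2059 = -120 - 2059 = -2179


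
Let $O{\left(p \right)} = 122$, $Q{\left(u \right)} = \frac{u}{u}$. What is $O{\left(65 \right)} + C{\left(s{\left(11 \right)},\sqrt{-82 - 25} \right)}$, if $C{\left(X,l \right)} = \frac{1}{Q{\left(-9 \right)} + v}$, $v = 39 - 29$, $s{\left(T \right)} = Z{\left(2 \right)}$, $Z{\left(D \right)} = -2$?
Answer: $\frac{1343}{11} \approx 122.09$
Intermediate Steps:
$Q{\left(u \right)} = 1$
$s{\left(T \right)} = -2$
$v = 10$ ($v = 39 - 29 = 10$)
$C{\left(X,l \right)} = \frac{1}{11}$ ($C{\left(X,l \right)} = \frac{1}{1 + 10} = \frac{1}{11}$)
$O{\left(65 \right)} + C{\left(s{\left(11 \right)},\sqrt{-82 - 25} \right)} = 122 + \frac{1}{11} = \frac{1343}{11}$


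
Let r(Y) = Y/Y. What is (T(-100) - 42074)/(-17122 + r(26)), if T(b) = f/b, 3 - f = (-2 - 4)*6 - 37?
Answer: 26971/10975 ≈ 2.4575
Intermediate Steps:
r(Y) = 1
f = 76 (f = 3 - ((-2 - 4)*6 - 37) = 3 - (-6*6 - 37) = 3 - (-36 - 37) = 3 - 1*(-73) = 3 + 73 = 76)
T(b) = 76/b
(T(-100) - 42074)/(-17122 + r(26)) = (76/(-100) - 42074)/(-17122 + 1) = (76*(-1/100) - 42074)/(-17121) = (-19/25 - 42074)*(-1/17121) = -1051869/25*(-1/17121) = 26971/10975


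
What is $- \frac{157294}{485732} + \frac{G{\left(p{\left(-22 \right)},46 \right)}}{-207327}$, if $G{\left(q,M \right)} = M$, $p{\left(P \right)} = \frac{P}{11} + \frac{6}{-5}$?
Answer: $- \frac{16316818405}{50352679182} \approx -0.32405$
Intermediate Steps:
$p{\left(P \right)} = - \frac{6}{5} + \frac{P}{11}$ ($p{\left(P \right)} = P \frac{1}{11} + 6 \left(- \frac{1}{5}\right) = \frac{P}{11} - \frac{6}{5} = - \frac{6}{5} + \frac{P}{11}$)
$- \frac{157294}{485732} + \frac{G{\left(p{\left(-22 \right)},46 \right)}}{-207327} = - \frac{157294}{485732} + \frac{46}{-207327} = \left(-157294\right) \frac{1}{485732} + 46 \left(- \frac{1}{207327}\right) = - \frac{78647}{242866} - \frac{46}{207327} = - \frac{16316818405}{50352679182}$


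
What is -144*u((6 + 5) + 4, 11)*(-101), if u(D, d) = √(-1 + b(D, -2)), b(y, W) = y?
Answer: 14544*√14 ≈ 54419.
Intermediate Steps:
u(D, d) = √(-1 + D)
-144*u((6 + 5) + 4, 11)*(-101) = -144*√(-1 + ((6 + 5) + 4))*(-101) = -144*√(-1 + (11 + 4))*(-101) = -144*√(-1 + 15)*(-101) = -144*√14*(-101) = 14544*√14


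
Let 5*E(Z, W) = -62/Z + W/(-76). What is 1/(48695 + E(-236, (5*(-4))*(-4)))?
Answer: 11210/545869179 ≈ 2.0536e-5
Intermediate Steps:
E(Z, W) = -62/(5*Z) - W/380 (E(Z, W) = (-62/Z + W/(-76))/5 = (-62/Z + W*(-1/76))/5 = (-62/Z - W/76)/5 = -62/(5*Z) - W/380)
1/(48695 + E(-236, (5*(-4))*(-4))) = 1/(48695 + (1/380)*(-4712 - 1*(5*(-4))*(-4)*(-236))/(-236)) = 1/(48695 + (1/380)*(-1/236)*(-4712 - 1*(-20*(-4))*(-236))) = 1/(48695 + (1/380)*(-1/236)*(-4712 - 1*80*(-236))) = 1/(48695 + (1/380)*(-1/236)*(-4712 + 18880)) = 1/(48695 + (1/380)*(-1/236)*14168) = 1/(48695 - 1771/11210) = 1/(545869179/11210) = 11210/545869179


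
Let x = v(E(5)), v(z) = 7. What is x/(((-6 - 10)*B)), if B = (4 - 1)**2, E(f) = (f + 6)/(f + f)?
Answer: -7/144 ≈ -0.048611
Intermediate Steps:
E(f) = (6 + f)/(2*f) (E(f) = (6 + f)/((2*f)) = (6 + f)*(1/(2*f)) = (6 + f)/(2*f))
B = 9 (B = 3**2 = 9)
x = 7
x/(((-6 - 10)*B)) = 7/(((-6 - 10)*9)) = 7/((-16*9)) = 7/(-144) = 7*(-1/144) = -7/144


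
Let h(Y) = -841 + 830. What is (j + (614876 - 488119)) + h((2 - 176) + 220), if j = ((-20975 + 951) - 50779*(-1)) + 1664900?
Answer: 1822401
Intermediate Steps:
j = 1695655 (j = (-20024 + 50779) + 1664900 = 30755 + 1664900 = 1695655)
h(Y) = -11
(j + (614876 - 488119)) + h((2 - 176) + 220) = (1695655 + (614876 - 488119)) - 11 = (1695655 + 126757) - 11 = 1822412 - 11 = 1822401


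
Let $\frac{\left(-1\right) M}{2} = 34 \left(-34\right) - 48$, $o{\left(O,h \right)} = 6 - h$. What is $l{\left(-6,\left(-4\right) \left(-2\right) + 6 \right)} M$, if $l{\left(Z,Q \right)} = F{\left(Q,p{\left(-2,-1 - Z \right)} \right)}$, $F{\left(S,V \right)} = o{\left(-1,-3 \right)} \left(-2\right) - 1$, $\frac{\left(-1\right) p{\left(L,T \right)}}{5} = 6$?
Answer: $-45752$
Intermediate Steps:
$p{\left(L,T \right)} = -30$ ($p{\left(L,T \right)} = \left(-5\right) 6 = -30$)
$F{\left(S,V \right)} = -19$ ($F{\left(S,V \right)} = \left(6 - -3\right) \left(-2\right) - 1 = \left(6 + 3\right) \left(-2\right) - 1 = 9 \left(-2\right) - 1 = -18 - 1 = -19$)
$l{\left(Z,Q \right)} = -19$
$M = 2408$ ($M = - 2 \left(34 \left(-34\right) - 48\right) = - 2 \left(-1156 - 48\right) = \left(-2\right) \left(-1204\right) = 2408$)
$l{\left(-6,\left(-4\right) \left(-2\right) + 6 \right)} M = \left(-19\right) 2408 = -45752$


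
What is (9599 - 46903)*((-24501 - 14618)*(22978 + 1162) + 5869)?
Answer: 35227166611464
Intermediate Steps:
(9599 - 46903)*((-24501 - 14618)*(22978 + 1162) + 5869) = -37304*(-39119*24140 + 5869) = -37304*(-944332660 + 5869) = -37304*(-944326791) = 35227166611464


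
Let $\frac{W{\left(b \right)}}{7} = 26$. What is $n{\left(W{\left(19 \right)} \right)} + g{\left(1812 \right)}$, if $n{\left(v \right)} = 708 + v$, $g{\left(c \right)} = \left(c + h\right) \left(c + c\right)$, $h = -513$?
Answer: $4708466$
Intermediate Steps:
$g{\left(c \right)} = 2 c \left(-513 + c\right)$ ($g{\left(c \right)} = \left(c - 513\right) \left(c + c\right) = \left(-513 + c\right) 2 c = 2 c \left(-513 + c\right)$)
$W{\left(b \right)} = 182$ ($W{\left(b \right)} = 7 \cdot 26 = 182$)
$n{\left(W{\left(19 \right)} \right)} + g{\left(1812 \right)} = \left(708 + 182\right) + 2 \cdot 1812 \left(-513 + 1812\right) = 890 + 2 \cdot 1812 \cdot 1299 = 890 + 4707576 = 4708466$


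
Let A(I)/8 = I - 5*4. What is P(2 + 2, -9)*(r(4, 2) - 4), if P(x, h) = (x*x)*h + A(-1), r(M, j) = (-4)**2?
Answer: -3744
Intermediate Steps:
r(M, j) = 16
A(I) = -160 + 8*I (A(I) = 8*(I - 5*4) = 8*(I - 20) = 8*(-20 + I) = -160 + 8*I)
P(x, h) = -168 + h*x**2 (P(x, h) = (x*x)*h + (-160 + 8*(-1)) = x**2*h + (-160 - 8) = h*x**2 - 168 = -168 + h*x**2)
P(2 + 2, -9)*(r(4, 2) - 4) = (-168 - 9*(2 + 2)**2)*(16 - 4) = (-168 - 9*4**2)*12 = (-168 - 9*16)*12 = (-168 - 144)*12 = -312*12 = -3744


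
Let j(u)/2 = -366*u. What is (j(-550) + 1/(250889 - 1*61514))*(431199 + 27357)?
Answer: 11653799503652852/63125 ≈ 1.8461e+11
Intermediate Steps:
j(u) = -732*u (j(u) = 2*(-366*u) = -732*u)
(j(-550) + 1/(250889 - 1*61514))*(431199 + 27357) = (-732*(-550) + 1/(250889 - 1*61514))*(431199 + 27357) = (402600 + 1/(250889 - 61514))*458556 = (402600 + 1/189375)*458556 = (76242375001/189375)*458556 = 11653799503652852/63125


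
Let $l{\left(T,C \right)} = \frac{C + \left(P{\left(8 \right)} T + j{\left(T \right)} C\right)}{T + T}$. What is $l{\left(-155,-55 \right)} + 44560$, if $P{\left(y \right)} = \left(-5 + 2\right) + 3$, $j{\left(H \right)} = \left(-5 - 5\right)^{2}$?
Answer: $\frac{2763831}{62} \approx 44578.0$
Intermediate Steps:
$j{\left(H \right)} = 100$ ($j{\left(H \right)} = \left(-10\right)^{2} = 100$)
$P{\left(y \right)} = 0$ ($P{\left(y \right)} = -3 + 3 = 0$)
$l{\left(T,C \right)} = \frac{101 C}{2 T}$ ($l{\left(T,C \right)} = \frac{C + \left(0 T + 100 C\right)}{T + T} = \frac{C + \left(0 + 100 C\right)}{2 T} = \left(C + 100 C\right) \frac{1}{2 T} = 101 C \frac{1}{2 T} = \frac{101 C}{2 T}$)
$l{\left(-155,-55 \right)} + 44560 = \frac{101}{2} \left(-55\right) \frac{1}{-155} + 44560 = \frac{101}{2} \left(-55\right) \left(- \frac{1}{155}\right) + 44560 = \frac{1111}{62} + 44560 = \frac{2763831}{62}$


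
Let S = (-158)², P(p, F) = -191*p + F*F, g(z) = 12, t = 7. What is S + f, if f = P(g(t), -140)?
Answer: 42272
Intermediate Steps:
P(p, F) = F² - 191*p (P(p, F) = -191*p + F² = F² - 191*p)
f = 17308 (f = (-140)² - 191*12 = 19600 - 2292 = 17308)
S = 24964
S + f = 24964 + 17308 = 42272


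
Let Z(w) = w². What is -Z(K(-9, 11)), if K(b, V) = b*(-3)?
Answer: -729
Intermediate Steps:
K(b, V) = -3*b
-Z(K(-9, 11)) = -(-3*(-9))² = -1*27² = -1*729 = -729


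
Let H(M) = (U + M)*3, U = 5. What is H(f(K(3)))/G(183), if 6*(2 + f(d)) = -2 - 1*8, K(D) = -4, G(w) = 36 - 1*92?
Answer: -1/14 ≈ -0.071429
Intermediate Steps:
G(w) = -56 (G(w) = 36 - 92 = -56)
f(d) = -11/3 (f(d) = -2 + (-2 - 1*8)/6 = -2 + (-2 - 8)/6 = -2 + (1/6)*(-10) = -2 - 5/3 = -11/3)
H(M) = 15 + 3*M (H(M) = (5 + M)*3 = 15 + 3*M)
H(f(K(3)))/G(183) = (15 + 3*(-11/3))/(-56) = (15 - 11)*(-1/56) = 4*(-1/56) = -1/14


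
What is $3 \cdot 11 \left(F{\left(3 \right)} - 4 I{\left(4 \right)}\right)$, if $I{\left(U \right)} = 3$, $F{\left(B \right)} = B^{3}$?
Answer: $495$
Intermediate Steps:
$3 \cdot 11 \left(F{\left(3 \right)} - 4 I{\left(4 \right)}\right) = 3 \cdot 11 \left(3^{3} - 12\right) = 33 \left(27 - 12\right) = 33 \cdot 15 = 495$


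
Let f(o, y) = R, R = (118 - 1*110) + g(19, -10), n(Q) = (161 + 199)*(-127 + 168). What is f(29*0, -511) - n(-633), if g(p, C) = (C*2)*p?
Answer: -15132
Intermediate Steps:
g(p, C) = 2*C*p (g(p, C) = (2*C)*p = 2*C*p)
n(Q) = 14760 (n(Q) = 360*41 = 14760)
R = -372 (R = (118 - 1*110) + 2*(-10)*19 = (118 - 110) - 380 = 8 - 380 = -372)
f(o, y) = -372
f(29*0, -511) - n(-633) = -372 - 1*14760 = -372 - 14760 = -15132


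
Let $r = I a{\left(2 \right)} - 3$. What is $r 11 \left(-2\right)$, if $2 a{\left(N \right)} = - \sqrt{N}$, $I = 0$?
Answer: $66$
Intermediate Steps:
$a{\left(N \right)} = - \frac{\sqrt{N}}{2}$ ($a{\left(N \right)} = \frac{\left(-1\right) \sqrt{N}}{2} = - \frac{\sqrt{N}}{2}$)
$r = -3$ ($r = 0 \left(- \frac{\sqrt{2}}{2}\right) - 3 = 0 - 3 = -3$)
$r 11 \left(-2\right) = \left(-3\right) 11 \left(-2\right) = \left(-33\right) \left(-2\right) = 66$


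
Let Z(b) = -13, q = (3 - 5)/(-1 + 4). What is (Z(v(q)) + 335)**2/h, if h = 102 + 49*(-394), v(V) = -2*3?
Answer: -25921/4801 ≈ -5.3991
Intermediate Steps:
q = -2/3 ≈ -0.66667
v(V) = -6
h = -19204 (h = 102 - 19306 = -19204)
(Z(v(q)) + 335)**2/h = (-13 + 335)**2/(-19204) = 322**2*(-1/19204) = 103684*(-1/19204) = -25921/4801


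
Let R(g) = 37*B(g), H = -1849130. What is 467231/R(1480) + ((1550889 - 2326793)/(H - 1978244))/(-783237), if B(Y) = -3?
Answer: -233439582063636287/55458207198303 ≈ -4209.3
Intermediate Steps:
R(g) = -111 (R(g) = 37*(-3) = -111)
467231/R(1480) + ((1550889 - 2326793)/(H - 1978244))/(-783237) = 467231/(-111) + ((1550889 - 2326793)/(-1849130 - 1978244))/(-783237) = 467231*(-1/111) - 775904/(-3827374)*(-1/783237) = -467231/111 - 775904*(-1/3827374)*(-1/783237) = -467231/111 + (387952/1913687)*(-1/783237) = -467231/111 - 387952/1498870464819 = -233439582063636287/55458207198303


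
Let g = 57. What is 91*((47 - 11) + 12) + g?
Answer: 4425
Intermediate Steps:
91*((47 - 11) + 12) + g = 91*((47 - 11) + 12) + 57 = 91*(36 + 12) + 57 = 91*48 + 57 = 4368 + 57 = 4425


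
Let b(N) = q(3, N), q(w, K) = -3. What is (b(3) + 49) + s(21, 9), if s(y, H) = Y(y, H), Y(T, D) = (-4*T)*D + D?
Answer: -701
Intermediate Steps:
b(N) = -3
Y(T, D) = D - 4*D*T (Y(T, D) = -4*D*T + D = D - 4*D*T)
s(y, H) = H*(1 - 4*y)
(b(3) + 49) + s(21, 9) = (-3 + 49) + 9*(1 - 4*21) = 46 + 9*(1 - 84) = 46 + 9*(-83) = 46 - 747 = -701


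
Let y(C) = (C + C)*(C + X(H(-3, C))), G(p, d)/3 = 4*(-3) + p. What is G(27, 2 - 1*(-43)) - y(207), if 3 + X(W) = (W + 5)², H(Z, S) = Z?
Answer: -86067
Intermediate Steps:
X(W) = -3 + (5 + W)² (X(W) = -3 + (W + 5)² = -3 + (5 + W)²)
G(p, d) = -36 + 3*p (G(p, d) = 3*(4*(-3) + p) = 3*(-12 + p) = -36 + 3*p)
y(C) = 2*C*(1 + C) (y(C) = (C + C)*(C + (-3 + (5 - 3)²)) = (2*C)*(C + (-3 + 2²)) = (2*C)*(C + (-3 + 4)) = (2*C)*(C + 1) = (2*C)*(1 + C) = 2*C*(1 + C))
G(27, 2 - 1*(-43)) - y(207) = (-36 + 3*27) - 2*207*(1 + 207) = (-36 + 81) - 2*207*208 = 45 - 1*86112 = 45 - 86112 = -86067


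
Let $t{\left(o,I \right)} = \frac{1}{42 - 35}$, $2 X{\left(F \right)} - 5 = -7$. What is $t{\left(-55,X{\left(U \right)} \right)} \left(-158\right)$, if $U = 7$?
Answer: $- \frac{158}{7} \approx -22.571$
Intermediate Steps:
$X{\left(F \right)} = -1$ ($X{\left(F \right)} = \frac{5}{2} + \frac{1}{2} \left(-7\right) = \frac{5}{2} - \frac{7}{2} = -1$)
$t{\left(o,I \right)} = \frac{1}{7}$
$t{\left(-55,X{\left(U \right)} \right)} \left(-158\right) = \frac{1}{7} \left(-158\right) = - \frac{158}{7}$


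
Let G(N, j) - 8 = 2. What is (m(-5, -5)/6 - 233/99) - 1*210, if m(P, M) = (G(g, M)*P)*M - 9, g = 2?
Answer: -34093/198 ≈ -172.19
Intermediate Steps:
G(N, j) = 10 (G(N, j) = 8 + 2 = 10)
m(P, M) = -9 + 10*M*P (m(P, M) = (10*P)*M - 9 = 10*M*P - 9 = -9 + 10*M*P)
(m(-5, -5)/6 - 233/99) - 1*210 = ((-9 + 10*(-5)*(-5))/6 - 233/99) - 1*210 = ((-9 + 250)*(⅙) - 233*1/99) - 210 = (241*(⅙) - 233/99) - 210 = (241/6 - 233/99) - 210 = 7487/198 - 210 = -34093/198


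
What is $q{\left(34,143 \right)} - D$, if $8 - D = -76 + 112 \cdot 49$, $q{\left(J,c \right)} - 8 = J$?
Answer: $5446$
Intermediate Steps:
$q{\left(J,c \right)} = 8 + J$
$D = -5404$ ($D = 8 - \left(-76 + 112 \cdot 49\right) = 8 - \left(-76 + 5488\right) = 8 - 5412 = -5404$)
$q{\left(34,143 \right)} - D = \left(8 + 34\right) - -5404 = 42 + 5404 = 5446$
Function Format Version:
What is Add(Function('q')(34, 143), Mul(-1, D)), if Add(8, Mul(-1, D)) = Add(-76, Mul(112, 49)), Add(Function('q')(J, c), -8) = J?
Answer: 5446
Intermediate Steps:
Function('q')(J, c) = Add(8, J)
D = -5404 (D = Add(8, Mul(-1, Add(-76, Mul(112, 49)))) = Add(8, Mul(-1, Add(-76, 5488))) = Add(8, Mul(-1, 5412)) = Add(8, -5412) = -5404)
Add(Function('q')(34, 143), Mul(-1, D)) = Add(Add(8, 34), Mul(-1, -5404)) = Add(42, 5404) = 5446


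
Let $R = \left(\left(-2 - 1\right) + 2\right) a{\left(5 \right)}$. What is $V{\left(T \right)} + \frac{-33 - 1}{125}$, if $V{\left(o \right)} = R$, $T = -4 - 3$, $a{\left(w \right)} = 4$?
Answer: $- \frac{534}{125} \approx -4.272$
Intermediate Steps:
$R = -4$ ($R = \left(\left(-2 - 1\right) + 2\right) 4 = \left(-3 + 2\right) 4 = \left(-1\right) 4 = -4$)
$T = -7$
$V{\left(o \right)} = -4$
$V{\left(T \right)} + \frac{-33 - 1}{125} = -4 + \frac{-33 - 1}{125} = -4 + \frac{1}{125} \left(-34\right) = -4 - \frac{34}{125} = - \frac{534}{125}$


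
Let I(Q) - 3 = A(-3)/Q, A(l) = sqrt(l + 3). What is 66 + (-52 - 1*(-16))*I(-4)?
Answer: -42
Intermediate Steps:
A(l) = sqrt(3 + l)
I(Q) = 3 (I(Q) = 3 + sqrt(3 - 3)/Q = 3 + sqrt(0)/Q = 3 + 0/Q = 3 + 0 = 3)
66 + (-52 - 1*(-16))*I(-4) = 66 + (-52 - 1*(-16))*3 = 66 + (-52 + 16)*3 = 66 - 36*3 = 66 - 108 = -42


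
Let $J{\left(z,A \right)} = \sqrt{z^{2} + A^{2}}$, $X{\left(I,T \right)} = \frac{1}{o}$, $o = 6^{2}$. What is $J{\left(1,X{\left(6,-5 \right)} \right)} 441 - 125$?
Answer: $-125 + \frac{49 \sqrt{1297}}{4} \approx 316.17$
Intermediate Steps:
$o = 36$
$X{\left(I,T \right)} = \frac{1}{36}$
$J{\left(z,A \right)} = \sqrt{A^{2} + z^{2}}$
$J{\left(1,X{\left(6,-5 \right)} \right)} 441 - 125 = \sqrt{\left(\frac{1}{36}\right)^{2} + 1^{2}} \cdot 441 - 125 = \sqrt{\frac{1}{1296} + 1} \cdot 441 - 125 = \sqrt{\frac{1297}{1296}} \cdot 441 - 125 = \frac{\sqrt{1297}}{36} \cdot 441 - 125 = \frac{49 \sqrt{1297}}{4} - 125 = -125 + \frac{49 \sqrt{1297}}{4}$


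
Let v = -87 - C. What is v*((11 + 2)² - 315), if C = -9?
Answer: 11388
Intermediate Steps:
v = -78 (v = -87 - 1*(-9) = -87 + 9 = -78)
v*((11 + 2)² - 315) = -78*((11 + 2)² - 315) = -78*(13² - 315) = -78*(169 - 315) = -78*(-146) = 11388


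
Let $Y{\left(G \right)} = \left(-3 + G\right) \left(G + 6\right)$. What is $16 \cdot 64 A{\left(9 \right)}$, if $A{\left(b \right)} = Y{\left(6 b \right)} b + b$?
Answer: $28210176$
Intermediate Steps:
$Y{\left(G \right)} = \left(-3 + G\right) \left(6 + G\right)$
$A{\left(b \right)} = b + b \left(-18 + 18 b + 36 b^{2}\right)$ ($A{\left(b \right)} = \left(-18 + \left(6 b\right)^{2} + 3 \cdot 6 b\right) b + b = \left(-18 + 36 b^{2} + 18 b\right) b + b = \left(-18 + 18 b + 36 b^{2}\right) b + b = b \left(-18 + 18 b + 36 b^{2}\right) + b = b + b \left(-18 + 18 b + 36 b^{2}\right)$)
$16 \cdot 64 A{\left(9 \right)} = 16 \cdot 64 \cdot 9 \left(-17 + 18 \cdot 9 + 36 \cdot 9^{2}\right) = 1024 \cdot 9 \left(-17 + 162 + 36 \cdot 81\right) = 1024 \cdot 9 \left(-17 + 162 + 2916\right) = 1024 \cdot 9 \cdot 3061 = 1024 \cdot 27549 = 28210176$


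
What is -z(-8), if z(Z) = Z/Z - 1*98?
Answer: 97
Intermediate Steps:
z(Z) = -97 (z(Z) = 1 - 98 = -97)
-z(-8) = -1*(-97) = 97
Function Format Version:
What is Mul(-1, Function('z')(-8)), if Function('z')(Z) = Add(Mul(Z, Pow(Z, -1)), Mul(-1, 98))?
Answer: 97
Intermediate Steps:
Function('z')(Z) = -97 (Function('z')(Z) = Add(1, -98) = -97)
Mul(-1, Function('z')(-8)) = Mul(-1, -97) = 97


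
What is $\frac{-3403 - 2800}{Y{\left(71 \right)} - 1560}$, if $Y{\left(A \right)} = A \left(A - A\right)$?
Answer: $\frac{6203}{1560} \approx 3.9763$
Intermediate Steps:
$Y{\left(A \right)} = 0$ ($Y{\left(A \right)} = A 0 = 0$)
$\frac{-3403 - 2800}{Y{\left(71 \right)} - 1560} = \frac{-3403 - 2800}{0 - 1560} = - \frac{6203}{-1560} = \left(-6203\right) \left(- \frac{1}{1560}\right) = \frac{6203}{1560}$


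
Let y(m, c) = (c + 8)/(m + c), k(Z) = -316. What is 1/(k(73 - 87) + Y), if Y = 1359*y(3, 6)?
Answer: 1/1798 ≈ 0.00055617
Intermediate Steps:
y(m, c) = (8 + c)/(c + m)
Y = 2114 (Y = 1359*((8 + 6)/(6 + 3)) = 1359*(14/9) = 2114)
1/(k(73 - 87) + Y) = 1/(-316 + 2114) = 1/1798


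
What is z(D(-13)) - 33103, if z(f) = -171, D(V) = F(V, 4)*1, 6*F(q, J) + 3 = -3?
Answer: -33274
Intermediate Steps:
F(q, J) = -1 (F(q, J) = -1/2 + (1/6)*(-3) = -1/2 - 1/2 = -1)
D(V) = -1 (D(V) = -1*1 = -1)
z(D(-13)) - 33103 = -171 - 33103 = -33274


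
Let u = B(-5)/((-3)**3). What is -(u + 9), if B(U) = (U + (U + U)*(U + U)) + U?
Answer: -17/3 ≈ -5.6667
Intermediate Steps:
B(U) = 2*U + 4*U**2 (B(U) = (U + (2*U)*(2*U)) + U = (U + 4*U**2) + U = 2*U + 4*U**2)
u = -10/3 (u = (2*(-5)*(1 + 2*(-5)))/((-3)**3) = (2*(-5)*(1 - 10))/(-27) = (2*(-5)*(-9))*(-1/27) = 90*(-1/27) = -10/3 ≈ -3.3333)
-(u + 9) = -(-10/3 + 9) = -1*17/3 = -17/3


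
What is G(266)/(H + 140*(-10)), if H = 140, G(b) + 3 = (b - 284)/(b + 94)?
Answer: 61/25200 ≈ 0.0024206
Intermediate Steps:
G(b) = -3 + (-284 + b)/(94 + b) (G(b) = -3 + (b - 284)/(b + 94) = -3 + (-284 + b)/(94 + b))
G(266)/(H + 140*(-10)) = (2*(-283 - 1*266)/(94 + 266))/(140 + 140*(-10)) = (2*(-283 - 266)/360)/(140 - 1400) = (2*(1/360)*(-549))/(-1260) = -61/20*(-1/1260) = 61/25200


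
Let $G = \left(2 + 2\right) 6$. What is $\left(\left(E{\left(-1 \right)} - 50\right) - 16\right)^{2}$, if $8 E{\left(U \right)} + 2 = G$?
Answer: $\frac{64009}{16} \approx 4000.6$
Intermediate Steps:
$G = 24$ ($G = 4 \cdot 6 = 24$)
$E{\left(U \right)} = \frac{11}{4}$ ($E{\left(U \right)} = - \frac{1}{4} + \frac{1}{8} \cdot 24 = - \frac{1}{4} + 3 = \frac{11}{4}$)
$\left(\left(E{\left(-1 \right)} - 50\right) - 16\right)^{2} = \left(\left(\frac{11}{4} - 50\right) - 16\right)^{2} = \left(- \frac{189}{4} - 16\right)^{2} = \left(- \frac{253}{4}\right)^{2} = \frac{64009}{16}$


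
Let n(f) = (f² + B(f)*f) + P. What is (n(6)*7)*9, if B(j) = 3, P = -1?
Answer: 3339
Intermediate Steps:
n(f) = -1 + f² + 3*f (n(f) = (f² + 3*f) - 1 = -1 + f² + 3*f)
(n(6)*7)*9 = ((-1 + 6² + 3*6)*7)*9 = ((-1 + 36 + 18)*7)*9 = (53*7)*9 = 371*9 = 3339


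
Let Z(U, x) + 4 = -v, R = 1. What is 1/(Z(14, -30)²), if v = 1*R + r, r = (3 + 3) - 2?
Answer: 1/81 ≈ 0.012346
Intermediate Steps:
r = 4 (r = 6 - 2 = 4)
v = 5 (v = 1*1 + 4 = 1 + 4 = 5)
Z(U, x) = -9 (Z(U, x) = -4 - 1*5 = -4 - 5 = -9)
1/(Z(14, -30)²) = 1/((-9)²) = 1/81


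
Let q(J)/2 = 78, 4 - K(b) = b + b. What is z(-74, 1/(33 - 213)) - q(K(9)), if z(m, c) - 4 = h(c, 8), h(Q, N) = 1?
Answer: -151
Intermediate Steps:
K(b) = 4 - 2*b (K(b) = 4 - (b + b) = 4 - 2*b)
q(J) = 156 (q(J) = 2*78 = 156)
z(m, c) = 5 (z(m, c) = 4 + 1 = 5)
z(-74, 1/(33 - 213)) - q(K(9)) = 5 - 1*156 = 5 - 156 = -151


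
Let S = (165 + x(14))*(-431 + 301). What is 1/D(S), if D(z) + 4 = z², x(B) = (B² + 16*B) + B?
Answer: 1/6063736896 ≈ 1.6491e-10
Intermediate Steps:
x(B) = B² + 17*B
S = -77870 (S = (165 + 14*(17 + 14))*(-431 + 301) = (165 + 14*31)*(-130) = (165 + 434)*(-130) = 599*(-130) = -77870)
D(z) = -4 + z²
1/D(S) = 1/(-4 + (-77870)²) = 1/(-4 + 6063736900) = 1/6063736896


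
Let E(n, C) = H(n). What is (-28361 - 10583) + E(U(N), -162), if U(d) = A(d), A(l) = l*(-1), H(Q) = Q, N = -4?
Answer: -38940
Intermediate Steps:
A(l) = -l
U(d) = -d
E(n, C) = n
(-28361 - 10583) + E(U(N), -162) = (-28361 - 10583) - 1*(-4) = -38944 + 4 = -38940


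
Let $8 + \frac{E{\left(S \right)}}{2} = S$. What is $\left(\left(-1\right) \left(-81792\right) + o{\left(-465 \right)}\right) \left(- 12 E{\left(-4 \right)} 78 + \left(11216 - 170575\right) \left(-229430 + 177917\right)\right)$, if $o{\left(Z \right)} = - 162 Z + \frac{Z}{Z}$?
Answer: $1289835690230613$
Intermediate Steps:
$E{\left(S \right)} = -16 + 2 S$
$o{\left(Z \right)} = 1 - 162 Z$ ($o{\left(Z \right)} = - 162 Z + 1 = 1 - 162 Z$)
$\left(\left(-1\right) \left(-81792\right) + o{\left(-465 \right)}\right) \left(- 12 E{\left(-4 \right)} 78 + \left(11216 - 170575\right) \left(-229430 + 177917\right)\right) = \left(\left(-1\right) \left(-81792\right) + \left(1 - -75330\right)\right) \left(- 12 \left(-16 + 2 \left(-4\right)\right) 78 + \left(11216 - 170575\right) \left(-229430 + 177917\right)\right) = \left(81792 + \left(1 + 75330\right)\right) \left(- 12 \left(-16 - 8\right) 78 - -8209060167\right) = \left(81792 + 75331\right) \left(\left(-12\right) \left(-24\right) 78 + 8209060167\right) = 157123 \left(288 \cdot 78 + 8209060167\right) = 157123 \left(22464 + 8209060167\right) = 157123 \cdot 8209082631 = 1289835690230613$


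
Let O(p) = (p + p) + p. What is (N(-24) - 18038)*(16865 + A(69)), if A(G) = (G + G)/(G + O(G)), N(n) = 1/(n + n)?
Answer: -29205143075/96 ≈ -3.0422e+8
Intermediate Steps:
O(p) = 3*p (O(p) = 2*p + p = 3*p)
N(n) = 1/(2*n)
A(G) = 1/2 (A(G) = (G + G)/(G + 3*G) = (2*G)/((4*G)) = (2*G)*(1/(4*G)) = 1/2)
(N(-24) - 18038)*(16865 + A(69)) = ((1/2)/(-24) - 18038)*(16865 + 1/2) = ((1/2)*(-1/24) - 18038)*(33731/2) = (-1/48 - 18038)*(33731/2) = -865825/48*33731/2 = -29205143075/96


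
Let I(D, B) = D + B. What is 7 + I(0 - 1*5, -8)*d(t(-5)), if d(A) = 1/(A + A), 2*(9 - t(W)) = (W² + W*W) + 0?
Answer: 237/32 ≈ 7.4063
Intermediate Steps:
t(W) = 9 - W² (t(W) = 9 - ((W² + W*W) + 0)/2 = 9 - ((W² + W²) + 0)/2 = 9 - (2*W² + 0)/2 = 9 - W²)
I(D, B) = B + D
d(A) = 1/(2*A)
7 + I(0 - 1*5, -8)*d(t(-5)) = 7 + (-8 + (0 - 1*5))*(1/(2*(9 - 1*(-5)²))) = 7 + (-8 + (0 - 5))*(1/(2*(9 - 1*25))) = 7 + (-8 - 5)*(1/(2*(9 - 25))) = 7 - 13/(2*(-16)) = 7 - 13*(-1)/(2*16) = 7 - 13*(-1/32) = 7 + 13/32 = 237/32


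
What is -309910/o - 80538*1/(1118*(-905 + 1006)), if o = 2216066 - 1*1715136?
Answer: -3766915886/2828200687 ≈ -1.3319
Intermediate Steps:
o = 500930 (o = 2216066 - 1715136 = 500930)
-309910/o - 80538*1/(1118*(-905 + 1006)) = -309910/500930 - 80538*1/(1118*(-905 + 1006)) = -309910*1/500930 - 80538/(101*1118) = -30991/50093 - 80538/112918 = -30991/50093 - 80538*1/112918 = -30991/50093 - 40269/56459 = -3766915886/2828200687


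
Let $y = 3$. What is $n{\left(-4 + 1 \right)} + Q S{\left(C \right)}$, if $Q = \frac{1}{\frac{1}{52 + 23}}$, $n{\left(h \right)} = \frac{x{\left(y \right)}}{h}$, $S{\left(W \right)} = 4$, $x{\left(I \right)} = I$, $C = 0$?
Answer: $299$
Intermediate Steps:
$n{\left(h \right)} = \frac{3}{h}$
$Q = 75$ ($Q = \frac{1}{\frac{1}{75}} = 75$)
$n{\left(-4 + 1 \right)} + Q S{\left(C \right)} = \frac{3}{-4 + 1} + 75 \cdot 4 = \frac{3}{-3} + 300 = 3 \left(- \frac{1}{3}\right) + 300 = -1 + 300 = 299$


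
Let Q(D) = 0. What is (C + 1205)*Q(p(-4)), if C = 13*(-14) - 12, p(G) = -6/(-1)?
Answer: 0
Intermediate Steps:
p(G) = 6 (p(G) = -6*(-1) = 6)
C = -194 (C = -182 - 12 = -194)
(C + 1205)*Q(p(-4)) = (-194 + 1205)*0 = 1011*0 = 0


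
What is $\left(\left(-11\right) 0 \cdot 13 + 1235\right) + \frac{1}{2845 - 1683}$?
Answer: $\frac{1435071}{1162} \approx 1235.0$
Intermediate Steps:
$\left(\left(-11\right) 0 \cdot 13 + 1235\right) + \frac{1}{2845 - 1683} = \left(0 \cdot 13 + 1235\right) + \frac{1}{1162} = \left(0 + 1235\right) + \frac{1}{1162} = 1235 + \frac{1}{1162} = \frac{1435071}{1162}$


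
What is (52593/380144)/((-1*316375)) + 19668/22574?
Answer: 1182715488754809/1357465570646000 ≈ 0.87127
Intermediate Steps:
(52593/380144)/((-1*316375)) + 19668/22574 = (52593*(1/380144))/(-316375) + 19668*(1/22574) = (52593/380144)*(-1/316375) + 9834/11287 = -52593/120268058000 + 9834/11287 = 1182715488754809/1357465570646000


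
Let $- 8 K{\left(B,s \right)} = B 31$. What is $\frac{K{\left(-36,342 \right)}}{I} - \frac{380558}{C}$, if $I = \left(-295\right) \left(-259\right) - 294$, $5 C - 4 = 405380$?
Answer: $- \frac{10340478473}{2203870116} \approx -4.692$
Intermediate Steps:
$C = \frac{405384}{5}$ ($C = \frac{4}{5} + \frac{1}{5} \cdot 405380 = \frac{4}{5} + 81076 = \frac{405384}{5} \approx 81077.0$)
$K{\left(B,s \right)} = - \frac{31 B}{8}$ ($K{\left(B,s \right)} = - \frac{B 31}{8} = - \frac{31 B}{8}$)
$I = 76111$ ($I = 76405 - 294 = 76111$)
$\frac{K{\left(-36,342 \right)}}{I} - \frac{380558}{C} = \frac{\left(- \frac{31}{8}\right) \left(-36\right)}{76111} - \frac{380558}{\frac{405384}{5}} = \frac{279}{2} \cdot \frac{1}{76111} - \frac{951395}{202692} = \frac{279}{152222} - \frac{951395}{202692} = - \frac{10340478473}{2203870116}$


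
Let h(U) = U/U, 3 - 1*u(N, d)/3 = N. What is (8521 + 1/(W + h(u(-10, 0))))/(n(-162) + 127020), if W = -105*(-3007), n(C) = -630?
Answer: 244580587/3627806640 ≈ 0.067418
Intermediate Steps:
u(N, d) = 9 - 3*N
W = 315735
h(U) = 1
(8521 + 1/(W + h(u(-10, 0))))/(n(-162) + 127020) = (8521 + 1/(315735 + 1))/(-630 + 127020) = (8521 + 1/315736)/126390 = (8521 + 1/315736)*(1/126390) = (2690386457/315736)*(1/126390) = 244580587/3627806640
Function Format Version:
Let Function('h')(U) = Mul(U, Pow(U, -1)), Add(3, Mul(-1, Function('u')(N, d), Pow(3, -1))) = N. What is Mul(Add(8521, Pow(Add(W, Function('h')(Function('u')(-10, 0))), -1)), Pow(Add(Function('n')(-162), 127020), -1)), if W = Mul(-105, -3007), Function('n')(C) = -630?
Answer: Rational(244580587, 3627806640) ≈ 0.067418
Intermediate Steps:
Function('u')(N, d) = Add(9, Mul(-3, N))
W = 315735
Function('h')(U) = 1
Mul(Add(8521, Pow(Add(W, Function('h')(Function('u')(-10, 0))), -1)), Pow(Add(Function('n')(-162), 127020), -1)) = Mul(Add(8521, Pow(Add(315735, 1), -1)), Pow(Add(-630, 127020), -1)) = Mul(Add(8521, Pow(315736, -1)), Pow(126390, -1)) = Mul(Add(8521, Rational(1, 315736)), Rational(1, 126390)) = Mul(Rational(2690386457, 315736), Rational(1, 126390)) = Rational(244580587, 3627806640)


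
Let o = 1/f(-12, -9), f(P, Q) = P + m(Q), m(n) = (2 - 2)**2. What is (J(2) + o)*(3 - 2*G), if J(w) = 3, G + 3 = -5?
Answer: 665/12 ≈ 55.417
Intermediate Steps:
G = -8 (G = -3 - 5 = -8)
m(n) = 0 (m(n) = 0**2 = 0)
f(P, Q) = P (f(P, Q) = P + 0 = P)
o = -1/12 (o = 1/(-12) = -1/12 ≈ -0.083333)
(J(2) + o)*(3 - 2*G) = (3 - 1/12)*(3 - 2*(-8)) = 35*(3 + 16)/12 = (35/12)*19 = 665/12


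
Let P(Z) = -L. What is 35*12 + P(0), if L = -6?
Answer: 426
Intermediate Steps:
P(Z) = 6 (P(Z) = -1*(-6) = 6)
35*12 + P(0) = 35*12 + 6 = 420 + 6 = 426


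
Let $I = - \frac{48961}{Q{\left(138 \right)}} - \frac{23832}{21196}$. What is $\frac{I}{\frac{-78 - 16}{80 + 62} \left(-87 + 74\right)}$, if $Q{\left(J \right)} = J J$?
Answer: $- \frac{26476502861}{61658549316} \approx -0.42941$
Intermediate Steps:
$Q{\left(J \right)} = J^{2}$
$I = - \frac{372908491}{100914156}$ ($I = - \frac{48961}{138^{2}} - \frac{23832}{21196} = - \frac{48961}{19044} - \frac{5958}{5299} = - \frac{372908491}{100914156} \approx -3.6953$)
$\frac{I}{\frac{-78 - 16}{80 + 62} \left(-87 + 74\right)} = - \frac{372908491}{100914156 \frac{-78 - 16}{80 + 62} \left(-87 + 74\right)} = - \frac{372908491}{100914156 - \frac{94}{142} \left(-13\right)} = - \frac{372908491}{100914156 \left(-94\right) \frac{1}{142} \left(-13\right)} = - \frac{372908491}{100914156 \left(\left(- \frac{47}{71}\right) \left(-13\right)\right)} = - \frac{372908491}{100914156 \cdot \frac{611}{71}} = \left(- \frac{372908491}{100914156}\right) \frac{71}{611} = - \frac{26476502861}{61658549316}$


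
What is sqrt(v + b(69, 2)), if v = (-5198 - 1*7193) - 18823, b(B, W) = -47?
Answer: I*sqrt(31261) ≈ 176.81*I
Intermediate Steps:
v = -31214 (v = (-5198 - 7193) - 18823 = -12391 - 18823 = -31214)
sqrt(v + b(69, 2)) = sqrt(-31214 - 47) = sqrt(-31261) = I*sqrt(31261)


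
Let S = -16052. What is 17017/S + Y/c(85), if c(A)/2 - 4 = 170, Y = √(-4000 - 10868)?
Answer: -17017/16052 + I*√413/58 ≈ -1.0601 + 0.35039*I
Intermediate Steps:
Y = 6*I*√413 (Y = √(-14868) = 6*I*√413 ≈ 121.93*I)
c(A) = 348 (c(A) = 8 + 2*170 = 8 + 340 = 348)
17017/S + Y/c(85) = 17017/(-16052) + (6*I*√413)/348 = 17017*(-1/16052) + (6*I*√413)*(1/348) = -17017/16052 + I*√413/58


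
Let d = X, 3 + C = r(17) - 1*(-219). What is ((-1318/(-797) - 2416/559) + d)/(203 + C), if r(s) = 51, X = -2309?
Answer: -1029901397/209395810 ≈ -4.9184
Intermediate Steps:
C = 267 (C = -3 + (51 - 1*(-219)) = -3 + (51 + 219) = -3 + 270 = 267)
d = -2309
((-1318/(-797) - 2416/559) + d)/(203 + C) = ((-1318/(-797) - 2416/559) - 2309)/(203 + 267) = ((-1318*(-1/797) - 2416*1/559) - 2309)/470 = ((1318/797 - 2416/559) - 2309)*(1/470) = (-1188790/445523 - 2309)*(1/470) = -1029901397/445523*1/470 = -1029901397/209395810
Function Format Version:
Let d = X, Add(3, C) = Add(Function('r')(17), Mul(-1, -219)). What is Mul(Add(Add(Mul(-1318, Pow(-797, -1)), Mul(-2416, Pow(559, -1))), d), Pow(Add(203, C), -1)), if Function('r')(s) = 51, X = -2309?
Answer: Rational(-1029901397, 209395810) ≈ -4.9184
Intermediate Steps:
C = 267 (C = Add(-3, Add(51, Mul(-1, -219))) = Add(-3, Add(51, 219)) = Add(-3, 270) = 267)
d = -2309
Mul(Add(Add(Mul(-1318, Pow(-797, -1)), Mul(-2416, Pow(559, -1))), d), Pow(Add(203, C), -1)) = Mul(Add(Add(Mul(-1318, Pow(-797, -1)), Mul(-2416, Pow(559, -1))), -2309), Pow(Add(203, 267), -1)) = Mul(Add(Add(Mul(-1318, Rational(-1, 797)), Mul(-2416, Rational(1, 559))), -2309), Pow(470, -1)) = Mul(Add(Add(Rational(1318, 797), Rational(-2416, 559)), -2309), Rational(1, 470)) = Mul(Add(Rational(-1188790, 445523), -2309), Rational(1, 470)) = Mul(Rational(-1029901397, 445523), Rational(1, 470)) = Rational(-1029901397, 209395810)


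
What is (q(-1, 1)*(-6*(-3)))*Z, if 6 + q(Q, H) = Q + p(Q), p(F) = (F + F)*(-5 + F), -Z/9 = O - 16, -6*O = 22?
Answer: 15930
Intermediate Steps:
O = -11/3 (O = -1/6*22 = -11/3 ≈ -3.6667)
Z = 177 (Z = -9*(-11/3 - 16) = -9*(-59/3) = 177)
p(F) = 2*F*(-5 + F) (p(F) = (2*F)*(-5 + F) = 2*F*(-5 + F))
q(Q, H) = -6 + Q + 2*Q*(-5 + Q) (q(Q, H) = -6 + (Q + 2*Q*(-5 + Q)) = -6 + Q + 2*Q*(-5 + Q))
(q(-1, 1)*(-6*(-3)))*Z = ((-6 - 1 + 2*(-1)*(-5 - 1))*(-6*(-3)))*177 = ((-6 - 1 + 2*(-1)*(-6))*18)*177 = ((-6 - 1 + 12)*18)*177 = (5*18)*177 = 90*177 = 15930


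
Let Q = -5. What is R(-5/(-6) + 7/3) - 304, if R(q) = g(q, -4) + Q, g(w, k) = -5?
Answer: -314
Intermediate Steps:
R(q) = -10 (R(q) = -5 - 5 = -10)
R(-5/(-6) + 7/3) - 304 = -10 - 304 = -314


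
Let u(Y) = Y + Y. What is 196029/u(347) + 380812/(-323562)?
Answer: 31581625885/112276014 ≈ 281.29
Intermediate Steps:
u(Y) = 2*Y
196029/u(347) + 380812/(-323562) = 196029/((2*347)) + 380812/(-323562) = 196029/694 + 380812*(-1/323562) = 196029*(1/694) - 190406/161781 = 196029/694 - 190406/161781 = 31581625885/112276014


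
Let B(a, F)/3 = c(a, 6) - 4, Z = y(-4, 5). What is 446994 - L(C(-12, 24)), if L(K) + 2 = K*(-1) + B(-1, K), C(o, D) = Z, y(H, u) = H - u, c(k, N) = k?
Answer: 447002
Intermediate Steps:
Z = -9 (Z = -4 - 1*5 = -4 - 5 = -9)
B(a, F) = -12 + 3*a (B(a, F) = 3*(a - 4) = 3*(-4 + a) = -12 + 3*a)
C(o, D) = -9
L(K) = -17 - K (L(K) = -2 + (K*(-1) + (-12 + 3*(-1))) = -2 + (-K + (-12 - 3)) = -2 + (-K - 15) = -2 + (-15 - K) = -17 - K)
446994 - L(C(-12, 24)) = 446994 - (-17 - 1*(-9)) = 446994 - (-17 + 9) = 446994 - 1*(-8) = 446994 + 8 = 447002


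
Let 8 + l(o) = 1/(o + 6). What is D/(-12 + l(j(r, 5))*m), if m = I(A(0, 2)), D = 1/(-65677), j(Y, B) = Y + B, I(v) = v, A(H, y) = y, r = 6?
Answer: 17/31130898 ≈ 5.4608e-7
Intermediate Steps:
j(Y, B) = B + Y
l(o) = -8 + 1/(6 + o) (l(o) = -8 + 1/(o + 6) = -8 + 1/(6 + o))
D = -1/65677 ≈ -1.5226e-5
m = 2
D/(-12 + l(j(r, 5))*m) = -1/(65677*(-12 + ((-47 - 8*(5 + 6))/(6 + (5 + 6)))*2)) = -1/(65677*(-12 + ((-47 - 8*11)/(6 + 11))*2)) = -1/(65677*(-12 + ((-47 - 88)/17)*2)) = -1/(65677*(-12 + ((1/17)*(-135))*2)) = -1/(65677*(-12 - 135/17*2)) = -1/(65677*(-12 - 270/17)) = -1/(65677*(-474/17)) = -1/65677*(-17/474) = 17/31130898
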